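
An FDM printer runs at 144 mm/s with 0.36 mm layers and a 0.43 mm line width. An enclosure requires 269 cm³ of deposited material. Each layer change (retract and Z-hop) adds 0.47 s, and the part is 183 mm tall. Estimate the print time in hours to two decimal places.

Extrusion cross-section = 0.36 × 0.43, so 0.1548 mm².
Toolpath length = 269 cm³ / 0.1548 mm² = 269000 / 0.1548 = 1737726.1 mm.
Print-move time = 1737726.1 / 144 = 12067.5 s.
Layers = ⌈183/0.36⌉ = 509.
Layer-change overhead = 509 × 0.47 = 239.23 s.
Total = 12067.5 + 239.23 = 12306.73 s = 3.42 hours.

3.42 hours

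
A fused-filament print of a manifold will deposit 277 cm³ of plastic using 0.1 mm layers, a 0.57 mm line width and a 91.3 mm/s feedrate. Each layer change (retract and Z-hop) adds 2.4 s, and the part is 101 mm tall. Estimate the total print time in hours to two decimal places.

Bead cross-section = 0.1 × 0.57, so 0.057 mm².
Total extruded path = 277000/0.057 = 4859649.1 mm.
Extrusion time = 4859649.1 / 91.3 = 53227.3 s.
Layers = ⌈101/0.1⌉ = 1010.
Non-print overhead: 1010 × 2.4 → 2424 s.
Total = 53227.3 + 2424 = 55651.3 s = 15.46 hours.

15.46 hours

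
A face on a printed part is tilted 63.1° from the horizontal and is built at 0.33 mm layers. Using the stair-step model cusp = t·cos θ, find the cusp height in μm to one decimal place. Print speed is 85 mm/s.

Cusp = layer height × cos(63.1°) = 0.33 × 0.4524 = 0.149292 mm = 149.3 μm.

149.3 μm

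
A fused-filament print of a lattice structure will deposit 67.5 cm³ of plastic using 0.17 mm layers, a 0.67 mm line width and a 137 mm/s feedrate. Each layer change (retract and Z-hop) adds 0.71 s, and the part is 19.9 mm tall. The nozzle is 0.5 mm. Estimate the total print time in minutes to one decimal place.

Extrusion cross-section: 0.17 × 0.67 → 0.1139 mm².
Toolpath length = 67.5 cm³ / 0.1139 mm² = 67500 / 0.1139 = 592625.1 mm.
Print-move time = 592625.1 / 137, so 4325.7 s.
Number of layers: 19.9 / 0.17 → 118 (rounded up).
Non-print overhead: 118 × 0.71 → 83.78 s.
Total = 4325.7 + 83.78 = 4409.48 s = 73.5 minutes.

73.5 minutes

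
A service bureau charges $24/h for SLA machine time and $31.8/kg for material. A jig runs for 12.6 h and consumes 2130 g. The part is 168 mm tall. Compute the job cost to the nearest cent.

Machine cost = 24 × 12.6, so $302.40.
Material cost = 31.8 × 2130/1000, so $67.734.
Total = 302.40 + 67.734 = 370.134 ≈ $370.13.

$370.13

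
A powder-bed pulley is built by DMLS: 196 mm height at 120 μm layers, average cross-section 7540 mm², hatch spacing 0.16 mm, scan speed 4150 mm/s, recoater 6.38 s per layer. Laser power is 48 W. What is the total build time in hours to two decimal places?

8.05 hours

Number of layers: 196 / 0.12 → 1634 (rounded up).
Per-layer scan distance = 7540 / 0.16 = 47125 mm.
Scan time per layer = 47125 / 4150 = 11.3554 s.
Time per layer = 11.3554 + 6.38 = 17.7354 s.
Build time = 1634 × 17.7354 = 28979.6436 s = 8.05 hours.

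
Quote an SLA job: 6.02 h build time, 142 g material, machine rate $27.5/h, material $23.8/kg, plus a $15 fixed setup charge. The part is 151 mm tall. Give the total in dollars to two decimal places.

Machine cost = 27.5 × 6.02, so $165.55.
Feedstock cost = 23.8 × 142/1000 = $3.3796.
Total = 165.55 + 3.3796 + 15 = 183.9296 ≈ $183.93.

$183.93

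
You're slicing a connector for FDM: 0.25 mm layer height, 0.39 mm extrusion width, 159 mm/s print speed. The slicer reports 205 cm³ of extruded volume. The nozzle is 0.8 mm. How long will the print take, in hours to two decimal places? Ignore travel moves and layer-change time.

Line area: 0.25 × 0.39 → 0.0975 mm².
Toolpath length = 205 cm³ / 0.0975 mm² = 205000 / 0.0975 = 2102564.1 mm.
Print-move time = 2102564.1 / 159 = 13223.7 s.
In the requested units: 13223.7 s = 3.67 hours.

3.67 hours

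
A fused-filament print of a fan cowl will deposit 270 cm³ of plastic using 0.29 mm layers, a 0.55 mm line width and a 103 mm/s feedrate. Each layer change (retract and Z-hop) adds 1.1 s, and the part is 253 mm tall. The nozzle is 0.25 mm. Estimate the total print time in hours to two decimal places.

Line area = 0.29 × 0.55, so 0.1595 mm².
Total extruded path = 270000/0.1595 = 1692790 mm.
Print-move time = 1692790 / 103 = 16434.9 s.
Layer count = ceil(253 / 0.29) = 873.
Z-hop total = 873 × 1.1, so 960.3 s.
Altogether 16434.9 + 960.3 = 17395.2 s, i.e. 4.83 hours.

4.83 hours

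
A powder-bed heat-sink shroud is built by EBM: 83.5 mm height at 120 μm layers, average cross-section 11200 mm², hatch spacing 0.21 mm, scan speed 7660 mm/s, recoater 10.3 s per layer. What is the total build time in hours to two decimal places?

Layer count = ceil(83.5 / 0.12) = 696.
Scan path per layer = 11200 / 0.21, so 53333.3 mm.
Per-layer scan time = 53333.3 / 7660, so 6.9626 s.
Per-layer time = 6.9626 + 10.3, so 17.2626 s.
696 layers × 17.2626 s/layer = 12014.7696 s, i.e. 3.34 hours.

3.34 hours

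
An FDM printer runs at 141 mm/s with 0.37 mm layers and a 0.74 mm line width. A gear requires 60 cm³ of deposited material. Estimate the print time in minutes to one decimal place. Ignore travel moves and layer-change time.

Extrusion cross-section = 0.37 × 0.74, so 0.2738 mm².
Toolpath length = 60 cm³ / 0.2738 mm² = 60000 / 0.2738 = 219138.1 mm.
Print-move time: 219138.1 / 141 → 1554.2 s.
Converting: 1554.2 s = 25.9 minutes.

25.9 minutes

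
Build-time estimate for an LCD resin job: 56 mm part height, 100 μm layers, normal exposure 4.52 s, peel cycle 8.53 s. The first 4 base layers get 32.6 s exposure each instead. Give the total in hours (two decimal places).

2.06 hours

Layers = ⌈56/0.1⌉ = 560.
Bottom layers = 4 × (32.6 + 8.53) = 164.52 s.
Regular layers = 556 × (4.52 + 8.53), so 7255.8 s.
Total = 164.52 + 7255.8 = 7420.32 s = 2.06 hours.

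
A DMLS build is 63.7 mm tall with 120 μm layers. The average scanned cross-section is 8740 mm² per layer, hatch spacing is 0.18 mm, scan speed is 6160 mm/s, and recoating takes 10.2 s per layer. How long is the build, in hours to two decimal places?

2.67 hours

Layer count = ceil(63.7 / 0.12) = 531.
Scan path per layer = 8740 / 0.18 = 48555.6 mm.
Laser time per layer = 48555.6 / 6160 = 7.8824 s.
Layer cycle = 7.8824 + 10.2, so 18.0824 s.
Build time = 531 × 18.0824 = 9601.7544 s = 2.67 hours.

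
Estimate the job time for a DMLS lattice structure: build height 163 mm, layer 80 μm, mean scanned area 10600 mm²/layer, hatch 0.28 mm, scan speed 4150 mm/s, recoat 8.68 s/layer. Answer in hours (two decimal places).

Number of layers: 163 / 0.08 → 2038 (rounded up).
Scan path per layer: 10600 / 0.28 → 37857.1 mm.
Scan time per layer = 37857.1 / 4150, so 9.1222 s.
Per-layer time = 9.1222 + 8.68, so 17.8022 s.
Build time = 2038 × 17.8022 = 36280.8836 s = 10.08 hours.

10.08 hours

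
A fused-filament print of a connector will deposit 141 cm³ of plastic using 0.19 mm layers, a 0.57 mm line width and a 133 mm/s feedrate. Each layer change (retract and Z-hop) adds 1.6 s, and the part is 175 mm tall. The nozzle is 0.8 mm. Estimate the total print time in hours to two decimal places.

3.13 hours

Bead cross-section = 0.19 × 0.57 = 0.1083 mm².
Toolpath length = 141 cm³ / 0.1083 mm² = 141000 / 0.1083 = 1301939.1 mm.
Extrusion time: 1301939.1 / 133 → 9789 s.
Layers = ⌈175/0.19⌉ = 922.
Layer-change overhead = 922 × 1.6 = 1475.2 s.
Altogether 9789 + 1475.2 = 11264.2 s, i.e. 3.13 hours.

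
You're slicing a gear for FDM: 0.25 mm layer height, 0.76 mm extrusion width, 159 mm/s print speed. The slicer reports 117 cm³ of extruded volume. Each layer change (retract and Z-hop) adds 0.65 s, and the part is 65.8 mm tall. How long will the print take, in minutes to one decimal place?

67.4 minutes

Line area: 0.25 × 0.76 → 0.19 mm².
Total extruded path = 117000/0.19 = 615789.5 mm.
Extrusion time = 615789.5 / 159 = 3872.9 s.
Layers = ⌈65.8/0.25⌉ = 264.
Non-print overhead = 264 × 0.65, so 171.6 s.
Altogether 3872.9 + 171.6 = 4044.5 s, i.e. 67.4 minutes.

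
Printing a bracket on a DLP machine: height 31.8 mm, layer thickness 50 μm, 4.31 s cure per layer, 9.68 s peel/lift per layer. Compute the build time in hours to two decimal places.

2.47 hours

Layer count = ceil(31.8 / 0.05) = 636.
Each layer takes: 4.31 + 9.68 → 13.99 s.
Total = 636 × 13.99 = 8897.64 s = 2.47 hours.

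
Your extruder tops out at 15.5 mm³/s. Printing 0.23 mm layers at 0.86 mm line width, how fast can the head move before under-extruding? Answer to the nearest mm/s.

78 mm/s

Bead cross-section: 0.23 × 0.86 → 0.1978 mm².
Max speed = 15.5 / 0.1978 = 78.36 ≈ 78 mm/s.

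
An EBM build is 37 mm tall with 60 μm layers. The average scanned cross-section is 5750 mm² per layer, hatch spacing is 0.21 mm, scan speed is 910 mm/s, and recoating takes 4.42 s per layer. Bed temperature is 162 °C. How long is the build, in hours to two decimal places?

5.91 hours

Number of layers: 37 / 0.06 → 617 (rounded up).
Scan path per layer = 5750 / 0.21, so 27381 mm.
Scan time per layer = 27381 / 910, so 30.089 s.
Per-layer time: 30.089 + 4.42 → 34.509 s.
Total: 617 × 34.509 s = 21292.053 s → 5.91 hours.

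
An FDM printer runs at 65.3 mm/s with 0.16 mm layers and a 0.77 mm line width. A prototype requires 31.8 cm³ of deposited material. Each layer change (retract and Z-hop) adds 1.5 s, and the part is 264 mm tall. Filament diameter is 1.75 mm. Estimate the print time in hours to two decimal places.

Extrusion cross-section = 0.16 × 0.77, so 0.1232 mm².
Total extruded path = 31800/0.1232 = 258116.9 mm.
Extrusion time = 258116.9 / 65.3 = 3952.8 s.
Layers = ⌈264/0.16⌉ = 1650.
Layer-change overhead = 1650 × 1.5 = 2475 s.
Altogether 3952.8 + 2475 = 6427.8 s, i.e. 1.79 hours.

1.79 hours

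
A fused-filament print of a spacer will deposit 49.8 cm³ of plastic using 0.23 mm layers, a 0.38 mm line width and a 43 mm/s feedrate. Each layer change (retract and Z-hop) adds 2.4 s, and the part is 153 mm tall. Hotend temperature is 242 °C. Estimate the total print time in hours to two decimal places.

4.12 hours

Bead cross-section = 0.23 × 0.38, so 0.0874 mm².
Path length: 49800 mm³ / 0.0874 mm² → 569794.1 mm.
Extrusion time: 569794.1 / 43 → 13251 s.
Layer count = ceil(153 / 0.23) = 666.
Layer-change overhead = 666 × 2.4, so 1598.4 s.
Altogether 13251 + 1598.4 = 14849.4 s, i.e. 4.12 hours.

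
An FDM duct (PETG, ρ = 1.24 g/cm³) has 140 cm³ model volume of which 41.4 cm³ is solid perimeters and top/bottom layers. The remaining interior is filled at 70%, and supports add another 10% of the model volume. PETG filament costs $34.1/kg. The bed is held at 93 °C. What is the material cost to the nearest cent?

Interior volume = 140 − 41.4 = 98.6 cm³.
Infill deposited = 0.70 × 98.6 = 69.02 cm³.
Support = 0.10 × 140 = 14 cm³.
Deposited volume: 41.4 + 69.02 + 14 → 124.42 cm³.
Mass = 124.42 × 1.24, so 154.2808 g.
Cost = 154.2808 g / 1000 × $34.1/kg = $5.26.

$5.26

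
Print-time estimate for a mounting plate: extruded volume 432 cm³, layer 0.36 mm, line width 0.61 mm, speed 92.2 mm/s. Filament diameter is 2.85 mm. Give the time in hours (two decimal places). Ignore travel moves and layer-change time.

Extrusion cross-section = 0.36 × 0.61, so 0.2196 mm².
Path length: 432000 mm³ / 0.2196 mm² → 1967213.1 mm.
Time extruding: 1967213.1 / 92.2 → 21336.4 s.
Converting: 21336.4 s = 5.93 hours.

5.93 hours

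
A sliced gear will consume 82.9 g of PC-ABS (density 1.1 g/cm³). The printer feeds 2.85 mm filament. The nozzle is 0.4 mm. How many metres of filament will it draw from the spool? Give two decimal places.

Extruded volume: 82.9/1.1 = 75.3636 cm³ (75363.6 mm³).
Filament cross-section = π × (2.85/2)² = 6.3794 mm².
Length = 75363.6 / 6.3794 = 11813.59 mm = 11.81 m.

11.81 m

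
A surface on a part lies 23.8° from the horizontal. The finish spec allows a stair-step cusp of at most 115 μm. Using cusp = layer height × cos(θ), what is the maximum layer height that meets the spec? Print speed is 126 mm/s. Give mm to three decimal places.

cos(23.8°) = 0.9150; t_max = 0.115/0.9150 = 0.126 mm.

0.126 mm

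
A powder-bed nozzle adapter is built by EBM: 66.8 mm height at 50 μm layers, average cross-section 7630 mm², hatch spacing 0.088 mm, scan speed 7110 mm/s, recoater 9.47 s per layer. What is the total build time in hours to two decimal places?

Number of layers: 66.8 / 0.05 → 1336 (rounded up).
Per-layer scan distance: 7630 / 0.088 → 86704.5 mm.
Scan time per layer = 86704.5 / 7110 = 12.1947 s.
Time per layer: 12.1947 + 9.47 → 21.6647 s.
Build time = 1336 × 21.6647 = 28944.0392 s = 8.04 hours.

8.04 hours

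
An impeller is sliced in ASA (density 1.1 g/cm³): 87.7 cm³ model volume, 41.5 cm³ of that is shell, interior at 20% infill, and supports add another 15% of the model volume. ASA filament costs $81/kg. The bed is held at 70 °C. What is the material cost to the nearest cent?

Volume inside the shell = 87.7 − 41.5, so 46.2 cm³.
Deposited infill: 0.20 × 46.2 → 9.24 cm³.
Support = 0.15 × 87.7, so 13.155 cm³.
Total printed volume = 41.5 + 9.24 + 13.155, so 63.895 cm³.
Mass: 63.895 × 1.1 → 70.2845 g.
At $81/kg: 70.2845/1000 × 81 = $5.69.

$5.69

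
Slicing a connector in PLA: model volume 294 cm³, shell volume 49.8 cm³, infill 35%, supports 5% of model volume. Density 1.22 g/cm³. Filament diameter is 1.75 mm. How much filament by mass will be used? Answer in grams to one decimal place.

Infill region = 294 − 49.8, so 244.2 cm³.
Infill deposited = 0.35 × 244.2, so 85.47 cm³.
Support = 0.05 × 294, so 14.7 cm³.
Deposited volume: 49.8 + 85.47 + 14.7 → 149.97 cm³.
Mass = 149.97 × 1.22, so 182.9634 g.

183.0 g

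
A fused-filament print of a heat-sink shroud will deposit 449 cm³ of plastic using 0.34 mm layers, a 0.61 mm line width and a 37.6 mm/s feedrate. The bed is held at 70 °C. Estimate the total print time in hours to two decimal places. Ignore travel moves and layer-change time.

15.99 hours

Line area = 0.34 × 0.61 = 0.2074 mm².
Toolpath length = 449 cm³ / 0.2074 mm² = 449000 / 0.2074 = 2164898.7 mm.
Extrusion time = 2164898.7 / 37.6 = 57577.1 s.
Converting: 57577.1 s = 15.99 hours.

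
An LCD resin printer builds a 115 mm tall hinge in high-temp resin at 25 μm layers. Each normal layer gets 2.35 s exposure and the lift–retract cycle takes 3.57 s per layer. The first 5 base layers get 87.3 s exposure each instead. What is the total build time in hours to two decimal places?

Number of layers: 115 / 0.025 → 4600 (rounded up).
Bottom layers = 5 × (87.3 + 3.57), so 454.35 s.
Regular layers = 4595 × (2.35 + 3.57), so 27202.4 s.
Total = 454.35 + 27202.4 = 27656.75 s = 7.68 hours.

7.68 hours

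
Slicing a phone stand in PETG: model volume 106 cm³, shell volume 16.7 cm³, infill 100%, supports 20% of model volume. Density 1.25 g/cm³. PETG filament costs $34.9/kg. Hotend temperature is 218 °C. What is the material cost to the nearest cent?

Interior volume = 106 − 16.7 = 89.3 cm³.
Deposited infill: 1.00 × 89.3 → 89.3 cm³.
Support: 0.20 × 106 → 21.2 cm³.
Total printed volume: 16.7 + 89.3 + 21.2 → 127.2 cm³.
Mass = 127.2 × 1.25, so 159 g.
At $34.9/kg: 159/1000 × 34.9 = $5.55.

$5.55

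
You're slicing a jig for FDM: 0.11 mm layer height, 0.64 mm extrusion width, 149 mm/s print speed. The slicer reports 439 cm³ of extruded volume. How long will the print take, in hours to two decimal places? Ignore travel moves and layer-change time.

11.63 hours

Extrusion cross-section = 0.11 × 0.64, so 0.0704 mm².
Total extruded path = 439000/0.0704 = 6235795.5 mm.
Extrusion time = 6235795.5 / 149 = 41851 s.
41851 s = 11.63 hours.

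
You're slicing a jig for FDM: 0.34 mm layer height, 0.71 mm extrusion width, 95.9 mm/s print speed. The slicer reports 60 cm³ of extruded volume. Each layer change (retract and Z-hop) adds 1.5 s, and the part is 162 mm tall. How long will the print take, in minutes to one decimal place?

Extrusion cross-section = 0.34 × 0.71 = 0.2414 mm².
Total extruded path = 60000/0.2414 = 248550.1 mm.
Time extruding = 248550.1 / 95.9 = 2591.8 s.
Layer count = ceil(162 / 0.34) = 477.
Non-print overhead = 477 × 1.5 = 715.5 s.
Total = 2591.8 + 715.5 = 3307.3 s = 55.1 minutes.

55.1 minutes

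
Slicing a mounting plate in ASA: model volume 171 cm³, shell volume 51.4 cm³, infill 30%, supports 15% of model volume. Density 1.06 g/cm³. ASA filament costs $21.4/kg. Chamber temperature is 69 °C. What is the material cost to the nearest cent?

Volume inside the shell: 171 − 51.4 → 119.6 cm³.
Infill deposited = 0.30 × 119.6 = 35.88 cm³.
Support = 0.15 × 171 = 25.65 cm³.
Total extruded = 51.4 + 35.88 + 25.65 = 112.93 cm³.
Mass = 112.93 × 1.06 = 119.7058 g.
Cost = 119.7058 g / 1000 × $21.4/kg = $2.56.

$2.56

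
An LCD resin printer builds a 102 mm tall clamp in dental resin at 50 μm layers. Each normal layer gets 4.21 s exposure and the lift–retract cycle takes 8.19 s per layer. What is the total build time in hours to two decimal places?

7.03 hours

Layer count = ceil(102 / 0.05) = 2040.
Cycle time = 4.21 + 8.19, so 12.4 s.
Build time: 2040 × 12.4 s = 25296 s, i.e. 7.03 hours.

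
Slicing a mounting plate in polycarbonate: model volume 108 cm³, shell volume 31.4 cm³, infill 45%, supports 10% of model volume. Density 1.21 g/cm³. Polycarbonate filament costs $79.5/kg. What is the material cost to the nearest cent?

Interior volume = 108 − 31.4, so 76.6 cm³.
Infill volume = 0.45 × 76.6, so 34.47 cm³.
Support = 0.10 × 108 = 10.8 cm³.
Total printed volume = 31.4 + 34.47 + 10.8, so 76.67 cm³.
Mass: 76.67 × 1.21 → 92.7707 g.
Cost = 92.7707 g / 1000 × $79.5/kg = $7.38.

$7.38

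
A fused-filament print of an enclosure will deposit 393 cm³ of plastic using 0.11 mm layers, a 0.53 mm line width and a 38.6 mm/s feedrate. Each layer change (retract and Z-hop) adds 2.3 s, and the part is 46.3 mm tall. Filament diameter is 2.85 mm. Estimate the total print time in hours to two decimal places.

Extrusion cross-section: 0.11 × 0.53 → 0.0583 mm².
Total extruded path = 393000/0.0583 = 6740994.9 mm.
Extrusion time: 6740994.9 / 38.6 → 174637.2 s.
Number of layers: 46.3 / 0.11 → 421 (rounded up).
Layer-change overhead = 421 × 2.3 = 968.3 s.
Altogether 174637.2 + 968.3 = 175605.5 s, i.e. 48.78 hours.

48.78 hours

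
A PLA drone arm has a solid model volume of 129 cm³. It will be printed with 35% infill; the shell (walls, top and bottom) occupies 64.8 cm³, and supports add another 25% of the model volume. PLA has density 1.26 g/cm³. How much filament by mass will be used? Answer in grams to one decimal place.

Interior volume: 129 − 64.8 → 64.2 cm³.
Infill deposited = 0.35 × 64.2 = 22.47 cm³.
Support = 0.25 × 129, so 32.25 cm³.
Total printed volume = 64.8 + 22.47 + 32.25, so 119.52 cm³.
Mass = 119.52 × 1.26 = 150.5952 g.

150.6 g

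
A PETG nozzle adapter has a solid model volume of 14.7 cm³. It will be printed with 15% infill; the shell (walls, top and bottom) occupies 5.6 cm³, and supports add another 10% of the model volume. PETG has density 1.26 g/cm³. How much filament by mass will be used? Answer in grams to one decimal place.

Infill region = 14.7 − 5.6, so 9.1 cm³.
Infill deposited = 0.15 × 9.1 = 1.365 cm³.
Support: 0.10 × 14.7 → 1.47 cm³.
Total printed volume: 5.6 + 1.365 + 1.47 → 8.435 cm³.
Mass = 8.435 × 1.26 = 10.6281 g.

10.6 g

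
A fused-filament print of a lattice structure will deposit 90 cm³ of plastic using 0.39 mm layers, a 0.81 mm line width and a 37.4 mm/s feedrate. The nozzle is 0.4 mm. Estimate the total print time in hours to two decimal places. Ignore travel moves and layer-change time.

Bead cross-section: 0.39 × 0.81 → 0.3159 mm².
Toolpath length = 90 cm³ / 0.3159 mm² = 90000 / 0.3159 = 284900.3 mm.
Extrusion time = 284900.3 / 37.4, so 7617.7 s.
Converting: 7617.7 s = 2.12 hours.

2.12 hours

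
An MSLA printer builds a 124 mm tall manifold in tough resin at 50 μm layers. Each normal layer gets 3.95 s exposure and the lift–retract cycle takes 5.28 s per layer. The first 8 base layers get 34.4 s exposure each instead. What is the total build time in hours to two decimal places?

Number of layers: 124 / 0.05 → 2480 (rounded up).
Base layers = 8 × (34.4 + 5.28) = 317.44 s.
Remaining layers = 2472 × (3.95 + 5.28) = 22816.56 s.
Sum: 317.44 + 22816.56 = 23134 s → 6.43 hours.

6.43 hours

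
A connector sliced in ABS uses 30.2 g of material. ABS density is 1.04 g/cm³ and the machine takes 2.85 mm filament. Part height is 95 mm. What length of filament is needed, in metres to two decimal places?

4.55 m

Volume = 30.2 g / 1.04 g·cm⁻³ = 29.0385 cm³ = 29038.5 mm³.
Filament cross-section = π × (2.85/2)² = 6.3794 mm².
Length = 29038.5 / 6.3794 = 4551.92 mm = 4.55 m.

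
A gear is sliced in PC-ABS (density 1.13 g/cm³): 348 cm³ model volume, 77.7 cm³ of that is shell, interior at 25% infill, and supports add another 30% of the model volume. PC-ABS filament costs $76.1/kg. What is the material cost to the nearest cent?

$21.47

Interior volume: 348 − 77.7 → 270.3 cm³.
Infill deposited: 0.25 × 270.3 → 67.575 cm³.
Support = 0.30 × 348 = 104.4 cm³.
Deposited volume = 77.7 + 67.575 + 104.4, so 249.675 cm³.
Mass = 249.675 × 1.13 = 282.13275 g.
Cost = 282.13275 g / 1000 × $76.1/kg = $21.47.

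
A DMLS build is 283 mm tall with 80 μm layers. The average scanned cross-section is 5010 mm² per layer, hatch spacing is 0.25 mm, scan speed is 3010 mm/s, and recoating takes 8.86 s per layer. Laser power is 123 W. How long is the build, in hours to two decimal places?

Layer count = ceil(283 / 0.08) = 3538.
Per-layer scan distance = 5010 / 0.25, so 20040 mm.
Laser time per layer = 20040 / 3010 = 6.6578 s.
Time per layer = 6.6578 + 8.86, so 15.5178 s.
Build time = 3538 × 15.5178 = 54901.9764 s = 15.25 hours.

15.25 hours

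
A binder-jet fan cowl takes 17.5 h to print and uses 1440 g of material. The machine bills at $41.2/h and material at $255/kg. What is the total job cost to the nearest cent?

Time charge = 41.2 × 17.5, so $721.00.
Material charge = 255 × 1440/1000 = $367.20.
Total = 721.00 + 367.20 = $1088.20.

$1088.20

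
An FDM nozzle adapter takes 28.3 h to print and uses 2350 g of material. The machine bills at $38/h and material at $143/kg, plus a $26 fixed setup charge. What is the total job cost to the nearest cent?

$1437.45

Machine cost: 38 × 28.3 → $1075.40.
Material cost: 143 × 2350/1000 → $336.05.
Adding setup: 1075.40 + 336.05 + 26 → $1437.45.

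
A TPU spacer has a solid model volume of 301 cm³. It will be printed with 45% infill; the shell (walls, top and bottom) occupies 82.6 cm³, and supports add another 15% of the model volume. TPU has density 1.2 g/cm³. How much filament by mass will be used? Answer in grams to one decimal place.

271.2 g

Interior volume: 301 − 82.6 → 218.4 cm³.
Infill volume = 0.45 × 218.4 = 98.28 cm³.
Support: 0.15 × 301 → 45.15 cm³.
Total extruded = 82.6 + 98.28 + 45.15 = 226.03 cm³.
Mass: 226.03 × 1.2 → 271.236 g.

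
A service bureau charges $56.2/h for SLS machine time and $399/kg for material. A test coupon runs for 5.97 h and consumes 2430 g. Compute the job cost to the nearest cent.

Machine-time cost = 56.2 × 5.97, so $335.514.
Feedstock cost = 399 × 2430/1000 = $969.57.
Total = 335.514 + 969.57 = 1305.084 ≈ $1305.08.

$1305.08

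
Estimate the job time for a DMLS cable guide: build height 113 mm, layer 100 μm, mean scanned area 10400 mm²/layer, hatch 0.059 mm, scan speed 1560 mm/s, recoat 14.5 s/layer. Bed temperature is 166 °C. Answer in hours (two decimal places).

40.02 hours

Layers = ⌈113/0.1⌉ = 1130.
Per-layer scan distance: 10400 / 0.059 → 176271.2 mm.
Laser time per layer = 176271.2 / 1560 = 112.9944 s.
Time per layer = 112.9944 + 14.5 = 127.4944 s.
Build time = 1130 × 127.4944 = 144068.672 s = 40.02 hours.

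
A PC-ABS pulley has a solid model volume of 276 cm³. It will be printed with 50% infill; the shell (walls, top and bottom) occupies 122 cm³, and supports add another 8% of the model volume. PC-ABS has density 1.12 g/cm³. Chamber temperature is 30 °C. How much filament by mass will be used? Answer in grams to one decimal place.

Interior volume = 276 − 122, so 154 cm³.
Deposited infill = 0.50 × 154 = 77 cm³.
Support = 0.08 × 276 = 22.08 cm³.
Total extruded = 122 + 77 + 22.08 = 221.08 cm³.
Mass = 221.08 × 1.12 = 247.6096 g.

247.6 g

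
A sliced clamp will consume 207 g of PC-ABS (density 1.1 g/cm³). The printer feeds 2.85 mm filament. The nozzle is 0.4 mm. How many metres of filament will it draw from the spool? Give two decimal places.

Extruded volume: 207/1.1 = 188.1818 cm³ (188181.8 mm³).
A = π r² = π × 1.425² = 6.3794 mm².
L = V/A = 188181.8/6.3794 = 29498.35 mm → 29.50 m.

29.50 m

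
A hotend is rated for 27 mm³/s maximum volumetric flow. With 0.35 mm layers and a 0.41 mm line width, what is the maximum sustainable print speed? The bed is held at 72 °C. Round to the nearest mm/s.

188 mm/s

Extrusion cross-section = 0.35 × 0.41 = 0.1435 mm².
v_max = Q/A = 27/0.1435 = 188.15 mm/s → 188 mm/s.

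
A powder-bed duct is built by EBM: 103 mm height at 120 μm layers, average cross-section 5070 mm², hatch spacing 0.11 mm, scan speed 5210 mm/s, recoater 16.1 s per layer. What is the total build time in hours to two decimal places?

5.95 hours

Number of layers: 103 / 0.12 → 859 (rounded up).
Hatch length per layer = 5070 / 0.11 = 46090.9 mm.
Scan time per layer = 46090.9 / 5210, so 8.8466 s.
Per-layer time: 8.8466 + 16.1 → 24.9466 s.
859 layers × 24.9466 s/layer = 21429.1294 s, i.e. 5.95 hours.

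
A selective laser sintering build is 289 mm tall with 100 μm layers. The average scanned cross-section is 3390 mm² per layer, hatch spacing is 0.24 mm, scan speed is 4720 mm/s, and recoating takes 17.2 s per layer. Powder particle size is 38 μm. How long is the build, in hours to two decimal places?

16.21 hours

Number of layers: 289 / 0.1 → 2890 (rounded up).
Scan path per layer = 3390 / 0.24 = 14125 mm.
Scan time per layer = 14125 / 4720, so 2.9926 s.
Time per layer = 2.9926 + 17.2 = 20.1926 s.
Build time = 2890 × 20.1926 = 58356.614 s = 16.21 hours.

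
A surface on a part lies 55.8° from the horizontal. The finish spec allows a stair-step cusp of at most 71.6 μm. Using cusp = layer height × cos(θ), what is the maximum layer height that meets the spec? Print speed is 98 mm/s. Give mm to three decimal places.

0.127 mm

cos(55.8°) = 0.5621; t_max = 0.0716/0.5621 = 0.127 mm.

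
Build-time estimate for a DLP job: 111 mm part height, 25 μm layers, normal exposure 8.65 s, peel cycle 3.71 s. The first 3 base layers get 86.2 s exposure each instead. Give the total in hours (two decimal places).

15.31 hours

Layers = ⌈111/0.025⌉ = 4440.
Burn-in layers = 3 × (86.2 + 3.71), so 269.73 s.
Remaining layers = 4437 × (8.65 + 3.71), so 54841.32 s.
Sum: 269.73 + 54841.32 = 55111.05 s → 15.31 hours.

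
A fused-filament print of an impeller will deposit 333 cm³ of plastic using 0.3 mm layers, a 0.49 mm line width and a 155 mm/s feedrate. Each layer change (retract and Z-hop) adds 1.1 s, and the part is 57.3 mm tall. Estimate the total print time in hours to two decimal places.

Bead cross-section: 0.3 × 0.49 → 0.147 mm².
Total extruded path = 333000/0.147 = 2265306.1 mm.
Print-move time = 2265306.1 / 155 = 14614.9 s.
Layers = ⌈57.3/0.3⌉ = 191.
Non-print overhead: 191 × 1.1 → 210.1 s.
Total = 14614.9 + 210.1 = 14825 s = 4.12 hours.

4.12 hours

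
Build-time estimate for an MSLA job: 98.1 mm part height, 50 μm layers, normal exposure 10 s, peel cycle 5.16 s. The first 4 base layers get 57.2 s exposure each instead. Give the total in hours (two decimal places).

8.31 hours

Layers = ⌈98.1/0.05⌉ = 1962.
Base layers = 4 × (57.2 + 5.16), so 249.44 s.
Regular layers: 1958 × (10 + 5.16) → 29683.28 s.
Total = 249.44 + 29683.28 = 29932.72 s = 8.31 hours.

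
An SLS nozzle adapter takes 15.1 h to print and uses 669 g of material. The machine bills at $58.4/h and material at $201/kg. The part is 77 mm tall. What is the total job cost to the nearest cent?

Machine-time cost: 58.4 × 15.1 → $881.84.
Feedstock cost: 201 × 669/1000 → $134.469.
Job cost: 881.84 + 134.469 = 1016.309 ≈ $1016.31.

$1016.31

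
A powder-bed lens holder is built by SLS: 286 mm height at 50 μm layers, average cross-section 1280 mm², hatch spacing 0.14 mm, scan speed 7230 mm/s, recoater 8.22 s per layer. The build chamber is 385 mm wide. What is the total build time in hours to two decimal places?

15.07 hours

Number of layers: 286 / 0.05 → 5720 (rounded up).
Scan path per layer: 1280 / 0.14 → 9142.9 mm.
Scan time per layer: 9142.9 / 7230 → 1.2646 s.
Time per layer: 1.2646 + 8.22 → 9.4846 s.
5720 layers × 9.4846 s/layer = 54251.912 s, i.e. 15.07 hours.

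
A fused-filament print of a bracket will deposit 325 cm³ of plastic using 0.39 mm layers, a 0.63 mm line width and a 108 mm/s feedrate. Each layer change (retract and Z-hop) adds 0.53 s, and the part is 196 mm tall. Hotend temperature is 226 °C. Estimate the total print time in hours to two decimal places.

3.48 hours

Bead cross-section = 0.39 × 0.63, so 0.2457 mm².
Total extruded path = 325000/0.2457 = 1322751.3 mm.
Print-move time = 1322751.3 / 108 = 12247.7 s.
Number of layers: 196 / 0.39 → 503 (rounded up).
Z-hop total = 503 × 0.53, so 266.59 s.
Altogether 12247.7 + 266.59 = 12514.29 s, i.e. 3.48 hours.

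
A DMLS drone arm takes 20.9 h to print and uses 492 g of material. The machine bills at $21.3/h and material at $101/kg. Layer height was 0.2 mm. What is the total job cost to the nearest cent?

Machine cost = 21.3 × 20.9, so $445.17.
Material charge = 101 × 492/1000 = $49.692.
Job cost: 445.17 + 49.692 = 494.862 ≈ $494.86.

$494.86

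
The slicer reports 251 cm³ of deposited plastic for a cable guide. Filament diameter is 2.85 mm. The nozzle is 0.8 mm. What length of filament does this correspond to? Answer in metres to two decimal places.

Filament cross-section = π × (2.85/2)² = 6.3794 mm².
Length = 251 cm³ / 6.3794 mm² = 251000 / 6.3794 = 39345.39 mm = 39.35 m.

39.35 m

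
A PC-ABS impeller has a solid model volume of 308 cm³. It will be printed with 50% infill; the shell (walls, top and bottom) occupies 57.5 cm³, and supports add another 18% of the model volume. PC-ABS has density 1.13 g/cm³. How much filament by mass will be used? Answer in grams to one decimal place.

269.2 g

Infill region = 308 − 57.5, so 250.5 cm³.
Infill volume = 0.50 × 250.5, so 125.25 cm³.
Support: 0.18 × 308 → 55.44 cm³.
Total extruded: 57.5 + 125.25 + 55.44 → 238.19 cm³.
Mass: 238.19 × 1.13 → 269.1547 g.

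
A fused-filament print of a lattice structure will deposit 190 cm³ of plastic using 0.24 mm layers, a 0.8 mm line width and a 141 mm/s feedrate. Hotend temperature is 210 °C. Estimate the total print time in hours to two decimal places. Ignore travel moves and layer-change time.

Line area = 0.24 × 0.8 = 0.192 mm².
Path length: 190000 mm³ / 0.192 mm² → 989583.3 mm.
Extrusion time: 989583.3 / 141 → 7018.3 s.
Converting: 7018.3 s = 1.95 hours.

1.95 hours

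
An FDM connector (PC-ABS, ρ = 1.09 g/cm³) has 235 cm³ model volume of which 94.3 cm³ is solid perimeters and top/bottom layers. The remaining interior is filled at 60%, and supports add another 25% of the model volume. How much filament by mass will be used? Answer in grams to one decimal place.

Infill region: 235 − 94.3 → 140.7 cm³.
Infill volume = 0.60 × 140.7 = 84.42 cm³.
Support = 0.25 × 235, so 58.75 cm³.
Total extruded: 94.3 + 84.42 + 58.75 → 237.47 cm³.
Mass = 237.47 × 1.09 = 258.8423 g.

258.8 g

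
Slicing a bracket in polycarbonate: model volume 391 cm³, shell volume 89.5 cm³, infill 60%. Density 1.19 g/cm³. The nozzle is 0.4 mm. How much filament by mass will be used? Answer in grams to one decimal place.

321.8 g

Infill region = 391 − 89.5 = 301.5 cm³.
Infill deposited = 0.60 × 301.5 = 180.9 cm³.
Total printed volume: 89.5 + 180.9 → 270.4 cm³.
Mass = 270.4 × 1.19, so 321.776 g.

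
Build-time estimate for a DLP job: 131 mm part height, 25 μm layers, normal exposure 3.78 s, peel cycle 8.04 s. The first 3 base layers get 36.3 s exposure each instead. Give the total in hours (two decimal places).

Layers = ⌈131/0.025⌉ = 5240.
Bottom layers = 3 × (36.3 + 8.04), so 133.02 s.
Regular layers = 5237 × (3.78 + 8.04) = 61901.34 s.
Total = 133.02 + 61901.34 = 62034.36 s = 17.23 hours.

17.23 hours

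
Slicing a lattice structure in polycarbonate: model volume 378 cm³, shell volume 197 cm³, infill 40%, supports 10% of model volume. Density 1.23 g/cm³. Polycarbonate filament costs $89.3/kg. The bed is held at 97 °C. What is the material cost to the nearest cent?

$33.74

Interior volume = 378 − 197 = 181 cm³.
Infill volume = 0.40 × 181 = 72.4 cm³.
Support = 0.10 × 378 = 37.8 cm³.
Deposited volume = 197 + 72.4 + 37.8 = 307.2 cm³.
Mass = 307.2 × 1.23 = 377.856 g.
Cost = 377.856 g / 1000 × $89.3/kg = $33.74.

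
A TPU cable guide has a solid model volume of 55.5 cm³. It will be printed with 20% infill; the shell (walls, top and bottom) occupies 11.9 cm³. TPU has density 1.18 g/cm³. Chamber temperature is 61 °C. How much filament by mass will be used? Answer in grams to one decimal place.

Interior volume = 55.5 − 11.9, so 43.6 cm³.
Infill volume = 0.20 × 43.6, so 8.72 cm³.
Deposited volume = 11.9 + 8.72 = 20.62 cm³.
Mass: 20.62 × 1.18 → 24.3316 g.

24.3 g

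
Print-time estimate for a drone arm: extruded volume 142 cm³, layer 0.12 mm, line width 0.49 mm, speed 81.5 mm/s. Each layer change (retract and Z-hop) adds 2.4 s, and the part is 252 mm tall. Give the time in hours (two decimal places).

Line area = 0.12 × 0.49, so 0.0588 mm².
Path length: 142000 mm³ / 0.0588 mm² → 2414966 mm.
Time extruding: 2414966 / 81.5 → 29631.5 s.
Layers = ⌈252/0.12⌉ = 2100.
Layer-change overhead = 2100 × 2.4 = 5040 s.
Total = 29631.5 + 5040 = 34671.5 s = 9.63 hours.

9.63 hours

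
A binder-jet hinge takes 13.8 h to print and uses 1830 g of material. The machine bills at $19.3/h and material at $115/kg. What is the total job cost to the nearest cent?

$476.79

Machine-time cost: 19.3 × 13.8 → $266.34.
Feedstock cost: 115 × 1830/1000 → $210.45.
Job cost: 266.34 + 210.45 = $476.79.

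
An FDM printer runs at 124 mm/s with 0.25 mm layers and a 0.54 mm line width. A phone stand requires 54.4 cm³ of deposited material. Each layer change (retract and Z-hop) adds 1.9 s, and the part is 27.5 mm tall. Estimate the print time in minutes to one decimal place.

Line area = 0.25 × 0.54, so 0.135 mm².
Total extruded path = 54400/0.135 = 402963 mm.
Extrusion time = 402963 / 124 = 3249.7 s.
Number of layers: 27.5 / 0.25 → 110 (rounded up).
Z-hop total = 110 × 1.9 = 209 s.
Altogether 3249.7 + 209 = 3458.7 s, i.e. 57.6 minutes.

57.6 minutes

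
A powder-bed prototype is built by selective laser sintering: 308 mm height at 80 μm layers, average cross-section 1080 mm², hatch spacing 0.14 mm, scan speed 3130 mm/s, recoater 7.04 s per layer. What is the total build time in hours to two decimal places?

Layer count = ceil(308 / 0.08) = 3850.
Scan path per layer = 1080 / 0.14 = 7714.3 mm.
Laser time per layer = 7714.3 / 3130, so 2.4646 s.
Per-layer time = 2.4646 + 7.04 = 9.5046 s.
Build time = 3850 × 9.5046 = 36592.71 s = 10.16 hours.

10.16 hours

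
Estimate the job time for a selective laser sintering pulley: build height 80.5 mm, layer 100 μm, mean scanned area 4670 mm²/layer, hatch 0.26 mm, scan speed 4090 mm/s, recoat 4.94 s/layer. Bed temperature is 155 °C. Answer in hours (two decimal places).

Layer count = ceil(80.5 / 0.1) = 805.
Hatch length per layer = 4670 / 0.26, so 17961.5 mm.
Laser time per layer = 17961.5 / 4090, so 4.3916 s.
Time per layer = 4.3916 + 4.94 = 9.3316 s.
Total: 805 × 9.3316 s = 7511.938 s → 2.09 hours.

2.09 hours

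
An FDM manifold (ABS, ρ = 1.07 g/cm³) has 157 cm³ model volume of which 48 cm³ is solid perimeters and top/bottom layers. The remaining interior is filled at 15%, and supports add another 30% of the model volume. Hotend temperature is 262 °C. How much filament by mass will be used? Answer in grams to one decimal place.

Interior volume = 157 − 48 = 109 cm³.
Infill volume: 0.15 × 109 → 16.35 cm³.
Support: 0.30 × 157 → 47.1 cm³.
Total extruded = 48 + 16.35 + 47.1 = 111.45 cm³.
Mass: 111.45 × 1.07 → 119.2515 g.

119.3 g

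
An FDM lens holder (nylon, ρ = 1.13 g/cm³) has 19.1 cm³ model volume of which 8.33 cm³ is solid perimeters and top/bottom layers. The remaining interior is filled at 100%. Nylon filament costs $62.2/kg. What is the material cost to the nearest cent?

Infill region = 19.1 − 8.33, so 10.77 cm³.
Infill volume = 1.00 × 10.77, so 10.77 cm³.
Total printed volume = 8.33 + 10.77 = 19.1 cm³.
Mass: 19.1 × 1.13 → 21.583 g.
Cost = 21.583 g / 1000 × $62.2/kg = $1.34.

$1.34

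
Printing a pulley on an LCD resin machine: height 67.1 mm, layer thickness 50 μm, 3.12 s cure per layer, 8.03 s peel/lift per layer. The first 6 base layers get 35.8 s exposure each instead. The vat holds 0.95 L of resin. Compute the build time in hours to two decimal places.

Layer count = ceil(67.1 / 0.05) = 1342.
Bottom layers = 6 × (35.8 + 8.03) = 262.98 s.
Regular layers = 1336 × (3.12 + 8.03) = 14896.4 s.
Sum: 262.98 + 14896.4 = 15159.38 s → 4.21 hours.

4.21 hours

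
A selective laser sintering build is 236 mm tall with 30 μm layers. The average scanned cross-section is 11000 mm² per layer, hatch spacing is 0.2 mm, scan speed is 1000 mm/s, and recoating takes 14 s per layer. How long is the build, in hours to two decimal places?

150.78 hours

Layer count = ceil(236 / 0.03) = 7867.
Hatch length per layer = 11000 / 0.2, so 55000 mm.
Per-layer scan time = 55000 / 1000, so 55 s.
Time per layer: 55 + 14 → 69 s.
Build time = 7867 × 69 = 542823 s = 150.78 hours.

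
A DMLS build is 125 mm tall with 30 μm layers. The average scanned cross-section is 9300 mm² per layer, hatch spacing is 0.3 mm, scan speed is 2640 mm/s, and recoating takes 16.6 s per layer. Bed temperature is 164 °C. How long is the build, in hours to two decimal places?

Layers = ⌈125/0.03⌉ = 4167.
Hatch length per layer = 9300 / 0.3 = 31000 mm.
Per-layer scan time = 31000 / 2640 = 11.7424 s.
Time per layer = 11.7424 + 16.6, so 28.3424 s.
Build time = 4167 × 28.3424 = 118102.7808 s = 32.81 hours.

32.81 hours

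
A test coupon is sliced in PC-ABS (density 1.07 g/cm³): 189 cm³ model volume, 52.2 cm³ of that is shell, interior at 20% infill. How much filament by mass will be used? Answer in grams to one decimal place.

85.1 g

Interior volume = 189 − 52.2 = 136.8 cm³.
Infill deposited = 0.20 × 136.8 = 27.36 cm³.
Deposited volume: 52.2 + 27.36 → 79.56 cm³.
Mass: 79.56 × 1.07 → 85.1292 g.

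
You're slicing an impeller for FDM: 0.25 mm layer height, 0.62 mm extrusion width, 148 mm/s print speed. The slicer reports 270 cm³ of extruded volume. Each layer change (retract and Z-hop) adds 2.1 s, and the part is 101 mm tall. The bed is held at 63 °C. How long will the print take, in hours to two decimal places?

Extrusion cross-section = 0.25 × 0.62, so 0.155 mm².
Total extruded path = 270000/0.155 = 1741935.5 mm.
Print-move time = 1741935.5 / 148 = 11769.8 s.
Number of layers: 101 / 0.25 → 404 (rounded up).
Z-hop total: 404 × 2.1 → 848.4 s.
Total = 11769.8 + 848.4 = 12618.2 s = 3.51 hours.

3.51 hours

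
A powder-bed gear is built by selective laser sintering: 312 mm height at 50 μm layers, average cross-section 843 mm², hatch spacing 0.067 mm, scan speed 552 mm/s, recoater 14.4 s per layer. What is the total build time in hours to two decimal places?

Layers = ⌈312/0.05⌉ = 6240.
Per-layer scan distance = 843 / 0.067 = 12582.1 mm.
Scan time per layer = 12582.1 / 552 = 22.7937 s.
Time per layer: 22.7937 + 14.4 → 37.1937 s.
Build time = 6240 × 37.1937 = 232088.688 s = 64.47 hours.

64.47 hours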